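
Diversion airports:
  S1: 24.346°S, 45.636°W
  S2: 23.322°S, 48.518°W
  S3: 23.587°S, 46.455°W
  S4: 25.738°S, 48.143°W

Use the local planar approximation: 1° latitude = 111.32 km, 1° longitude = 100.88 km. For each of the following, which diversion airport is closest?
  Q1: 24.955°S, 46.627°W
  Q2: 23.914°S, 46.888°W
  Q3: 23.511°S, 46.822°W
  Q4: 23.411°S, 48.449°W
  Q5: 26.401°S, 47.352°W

Q1 at 24.955°S, 46.627°W:
  S1: √((0.609·111.32)² + (0.991·100.88)²) = √(4596.01017 + 9994.41678) = 120.791 km
  S2: √((1.633·111.32)² + (-1.891·100.88)²) = √(33045.98982 + 36390.93422) = 263.509 km
  S3: √((1.368·111.32)² + (0.172·100.88)²) = √(23190.95270 + 301.06969) = 153.271 km
  S4: √((-0.783·111.32)² + (-1.516·100.88)²) = √(7597.48619 + 23388.83283) = 176.029 km
  → nearest: S1 (120.791 km)
Q2 at 23.914°S, 46.888°W:
  S1: √((-0.432·111.32)² + (1.252·100.88)²) = √(2312.67118 + 15952.13458) = 135.147 km
  S2: √((0.592·111.32)² + (-1.630·100.88)²) = √(4342.99979 + 27038.67190) = 177.149 km
  S3: √((0.327·111.32)² + (0.433·100.88)²) = √(1325.07939 + 1908.03326) = 56.860 km
  S4: √((-1.824·111.32)² + (-1.255·100.88)²) = √(41228.36035 + 16028.67410) = 239.284 km
  → nearest: S3 (56.860 km)
Q3 at 23.511°S, 46.822°W:
  S1: √((-0.835·111.32)² + (1.186·100.88)²) = √(8640.11148 + 14314.61016) = 151.508 km
  S2: √((0.189·111.32)² + (-1.696·100.88)²) = √(442.65972 + 29272.63671) = 172.381 km
  S3: √((-0.076·111.32)² + (0.367·100.88)²) = √(71.57701 + 1370.69957) = 37.977 km
  S4: √((-2.227·111.32)² + (-1.321·100.88)²) = √(61459.18960 + 17758.88858) = 281.457 km
  → nearest: S3 (37.977 km)
Q4 at 23.411°S, 48.449°W:
  S1: √((-0.935·111.32)² + (2.813·100.88)²) = √(10833.52069 + 80528.50035) = 302.262 km
  S2: √((0.089·111.32)² + (-0.069·100.88)²) = √(98.15816 + 48.45162) = 12.108 km
  S3: √((-0.176·111.32)² + (1.994·100.88)²) = √(383.85900 + 40463.22138) = 202.107 km
  S4: √((-2.327·111.32)² + (0.306·100.88)²) = √(67102.57125 + 952.91245) = 260.874 km
  → nearest: S2 (12.108 km)
Q5 at 26.401°S, 47.352°W:
  S1: √((2.055·111.32)² + (1.716·100.88)²) = √(52332.32716 + 29967.09980) = 286.879 km
  S2: √((3.079·111.32)² + (-1.166·100.88)²) = √(117480.49646 + 13835.89470) = 362.376 km
  S3: √((2.814·111.32)² + (0.897·100.88)²) = √(98128.36924 + 8188.32427) = 326.062 km
  S4: √((0.663·111.32)² + (-0.791·100.88)²) = √(5447.20164 + 6367.41438) = 108.695 km
  → nearest: S4 (108.695 km)

Q1→S1; Q2→S3; Q3→S3; Q4→S2; Q5→S4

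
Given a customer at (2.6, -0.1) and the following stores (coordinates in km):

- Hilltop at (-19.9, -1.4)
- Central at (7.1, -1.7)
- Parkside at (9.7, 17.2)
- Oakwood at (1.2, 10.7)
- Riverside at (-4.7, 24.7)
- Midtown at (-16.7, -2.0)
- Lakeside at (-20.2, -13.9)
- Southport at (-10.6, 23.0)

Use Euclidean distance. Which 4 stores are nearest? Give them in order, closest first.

Distances from (2.6, -0.1):
Hilltop: √((-22.5)² + (-1.3)²) = √(506.250 + 1.690) = 22.5 km
Central: √((4.5)² + (-1.6)²) = √(20.250 + 2.560) = 4.8 km
Parkside: √((7.1)² + (17.3)²) = √(50.410 + 299.290) = 18.7 km
Oakwood: √((-1.4)² + (10.8)²) = √(1.960 + 116.640) = 10.9 km
Riverside: √((-7.3)² + (24.8)²) = √(53.290 + 615.040) = 25.9 km
Midtown: √((-19.3)² + (-1.9)²) = √(372.490 + 3.610) = 19.4 km
Lakeside: √((-22.8)² + (-13.8)²) = √(519.840 + 190.440) = 26.7 km
Southport: √((-13.2)² + (23.1)²) = √(174.240 + 533.610) = 26.6 km
Sorted: Central (4.8 km) < Oakwood (10.9 km) < Parkside (18.7 km) < Midtown (19.4 km) < Hilltop (22.5 km) < Riverside (25.9 km) < …

Central, Oakwood, Parkside, Midtown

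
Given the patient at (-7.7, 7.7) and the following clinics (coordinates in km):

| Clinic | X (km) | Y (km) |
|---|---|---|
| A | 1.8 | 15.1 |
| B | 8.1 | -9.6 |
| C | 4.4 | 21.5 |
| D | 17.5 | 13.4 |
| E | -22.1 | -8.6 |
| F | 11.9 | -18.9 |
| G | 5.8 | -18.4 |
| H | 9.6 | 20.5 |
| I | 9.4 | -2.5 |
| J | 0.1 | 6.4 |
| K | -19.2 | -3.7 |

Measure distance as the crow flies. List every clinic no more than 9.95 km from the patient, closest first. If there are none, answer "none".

J

Distances from (-7.7, 7.7):
A: 12.0 km
B: 23.4 km
C: 18.4 km
D: 25.8 km
E: 21.7 km
F: 33.0 km
G: 29.4 km
H: 21.5 km
I: 19.9 km
J: 7.9 km
K: 16.2 km
Threshold 9.95 km: J (7.9 km) is within range.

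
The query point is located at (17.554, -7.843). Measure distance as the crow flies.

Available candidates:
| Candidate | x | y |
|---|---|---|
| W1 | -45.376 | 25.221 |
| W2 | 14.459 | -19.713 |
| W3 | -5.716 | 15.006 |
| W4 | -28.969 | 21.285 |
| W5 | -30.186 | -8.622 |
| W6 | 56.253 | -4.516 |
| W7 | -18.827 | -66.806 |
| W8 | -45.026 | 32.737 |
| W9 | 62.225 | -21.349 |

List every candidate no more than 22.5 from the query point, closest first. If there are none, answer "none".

Distances from (17.554, -7.843):
W1: √((-62.930)² + (33.064)²) = √(3960.18490 + 1093.22810) = 71.087
W2: √((-3.095)² + (-11.870)²) = √(9.57902 + 140.89690) = 12.267
W3: √((-23.270)² + (22.849)²) = √(541.49290 + 522.07680) = 32.612
W4: √((-46.523)² + (29.128)²) = √(2164.38953 + 848.44038) = 54.889
W5: √((-47.740)² + (-0.779)²) = √(2279.10760 + 0.60684) = 47.746
W6: √((38.699)² + (3.327)²) = √(1497.61260 + 11.06893) = 38.842
W7: √((-36.381)² + (-58.963)²) = √(1323.57716 + 3476.63537) = 69.284
W8: √((-62.580)² + (40.580)²) = √(3916.25640 + 1646.73640) = 74.585
W9: √((44.671)² + (-13.506)²) = √(1995.49824 + 182.41204) = 46.668
Threshold 22.5: W2 (12.267) is within range.

W2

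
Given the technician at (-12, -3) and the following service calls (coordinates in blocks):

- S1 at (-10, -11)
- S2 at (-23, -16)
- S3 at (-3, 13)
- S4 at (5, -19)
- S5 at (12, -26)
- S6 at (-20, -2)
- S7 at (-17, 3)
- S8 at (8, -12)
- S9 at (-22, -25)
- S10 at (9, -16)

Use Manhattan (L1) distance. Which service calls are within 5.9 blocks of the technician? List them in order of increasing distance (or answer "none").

Distances from (-12, -3):
S1: |2| + |-8| = 2 + 8 = 10 blocks
S2: |-11| + |-13| = 11 + 13 = 24 blocks
S3: |9| + |16| = 9 + 16 = 25 blocks
S4: |17| + |-16| = 17 + 16 = 33 blocks
S5: |24| + |-23| = 24 + 23 = 47 blocks
S6: |-8| + |1| = 8 + 1 = 9 blocks
S7: |-5| + |6| = 5 + 6 = 11 blocks
S8: |20| + |-9| = 20 + 9 = 29 blocks
S9: |-10| + |-22| = 10 + 22 = 32 blocks
S10: |21| + |-13| = 21 + 13 = 34 blocks
Threshold 5.9 blocks: none within range.

none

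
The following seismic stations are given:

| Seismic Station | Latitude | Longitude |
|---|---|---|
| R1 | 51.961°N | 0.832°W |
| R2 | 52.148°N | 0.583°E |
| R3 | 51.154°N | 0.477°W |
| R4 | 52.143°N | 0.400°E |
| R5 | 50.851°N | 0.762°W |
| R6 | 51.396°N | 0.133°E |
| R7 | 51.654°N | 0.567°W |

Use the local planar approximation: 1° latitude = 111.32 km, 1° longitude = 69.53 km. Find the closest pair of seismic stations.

R2 and R4

Pairwise distances:
R1–R2: √((0.187·111.32)² + (1.415·69.53)²) = √(433.34083 + 9679.59839) = 100.563 km
R1–R3: √((-0.807·111.32)² + (0.355·69.53)²) = √(8070.37035 + 609.25789) = 93.165 km
R1–R4: √((0.182·111.32)² + (1.232·69.53)²) = √(410.47732 + 7337.80007) = 88.024 km
R1–R5: √((-1.110·111.32)² + (0.070·69.53)²) = √(15268.35865 + 23.68866) = 123.661 km
R1–R6: √((-0.565·111.32)² + (0.965·69.53)²) = √(3955.88166 + 4501.93360) = 91.966 km
R1–R7: √((-0.307·111.32)² + (0.265·69.53)²) = √(1167.94703 + 339.49721) = 38.826 km
R2–R3: √((-0.994·111.32)² + (-1.060·69.53)²) = √(12243.88281 + 5431.95532) = 132.951 km
R2–R4: √((-0.005·111.32)² + (-0.183·69.53)²) = √(0.30980 + 161.89992) = 12.736 km
R2–R5: √((-1.297·111.32)² + (-1.345·69.53)²) = √(20846.17347 + 8745.58827) = 172.023 km
R2–R6: √((-0.752·111.32)² + (-0.450·69.53)²) = √(7007.80610 + 978.97023) = 89.369 km
R2–R7: √((-0.494·111.32)² + (-1.150·69.53)²) = √(3024.12886 + 6393.52164) = 97.045 km
R3–R4: √((0.989·111.32)² + (0.877·69.53)²) = √(12121.01472 + 3718.29331) = 125.854 km
R3–R5: √((-0.303·111.32)² + (-0.285·69.53)²) = √(1137.71020 + 392.67584) = 39.120 km
R3–R6: √((0.242·111.32)² + (0.610·69.53)²) = √(725.73343 + 1798.88802) = 50.246 km
R3–R7: √((0.500·111.32)² + (-0.090·69.53)²) = √(3098.03560 + 39.15881) = 56.011 km
R4–R5: √((-1.292·111.32)² + (-1.162·69.53)²) = √(20685.75719 + 6527.64781) = 164.965 km
R4–R6: √((-0.747·111.32)² + (-0.267·69.53)²) = √(6914.92699 + 344.64103) = 85.203 km
R4–R7: √((-0.489·111.32)² + (-0.967·69.53)²) = √(2963.22148 + 4520.61380) = 86.509 km
R5–R6: √((0.545·111.32)² + (0.895·69.53)²) = √(3680.77610 + 3872.49200) = 86.910 km
R5–R7: √((0.803·111.32)² + (0.195·69.53)²) = √(7990.56495 + 183.82885) = 90.412 km
R6–R7: √((0.258·111.32)² + (-0.700·69.53)²) = √(824.87057 + 2368.86624) = 56.513 km
Closest pair: R2–R4 at 12.736 km.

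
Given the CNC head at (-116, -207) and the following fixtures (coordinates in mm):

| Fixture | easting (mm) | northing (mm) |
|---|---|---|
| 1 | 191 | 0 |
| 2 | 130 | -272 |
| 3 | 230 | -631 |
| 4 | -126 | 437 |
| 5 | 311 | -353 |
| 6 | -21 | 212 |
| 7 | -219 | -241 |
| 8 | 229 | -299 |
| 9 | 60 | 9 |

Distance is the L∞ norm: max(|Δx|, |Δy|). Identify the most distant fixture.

4

Distances from (-116, -207):
1: max(|307|, |207|) = 307 mm
2: max(|246|, |-65|) = 246 mm
3: max(|346|, |-424|) = 424 mm
4: max(|-10|, |644|) = 644 mm
5: max(|427|, |-146|) = 427 mm
6: max(|95|, |419|) = 419 mm
7: max(|-103|, |-34|) = 103 mm
8: max(|345|, |-92|) = 345 mm
9: max(|176|, |216|) = 216 mm
Maximum: 4 at 644 mm.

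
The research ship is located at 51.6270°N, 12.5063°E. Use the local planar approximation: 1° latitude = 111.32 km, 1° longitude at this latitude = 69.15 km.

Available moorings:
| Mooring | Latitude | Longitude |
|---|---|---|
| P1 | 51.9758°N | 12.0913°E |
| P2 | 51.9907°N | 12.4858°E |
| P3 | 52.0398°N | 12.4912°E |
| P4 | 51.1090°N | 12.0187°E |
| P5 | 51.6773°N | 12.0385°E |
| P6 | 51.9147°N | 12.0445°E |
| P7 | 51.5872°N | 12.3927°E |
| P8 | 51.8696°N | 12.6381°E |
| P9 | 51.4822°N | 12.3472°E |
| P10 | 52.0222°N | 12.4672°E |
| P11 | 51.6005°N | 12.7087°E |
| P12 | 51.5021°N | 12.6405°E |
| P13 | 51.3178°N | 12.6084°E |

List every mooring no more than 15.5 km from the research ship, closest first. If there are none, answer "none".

Distances from 51.6270°N, 12.5063°E:
P1: 48.2823 km
P2: 40.5119 km
P3: 45.9648 km
P4: 66.7981 km
P5: 32.8294 km
P6: 45.2268 km
P7: 9.0187 km
P8: 28.5026 km
P9: 19.5158 km
P10: 44.0767 km
P11: 14.3035 km
P12: 16.7163 km
P13: 35.1368 km
Threshold 15.5 km: P7 (9.0187 km), P11 (14.3035 km) are within range.

P7, P11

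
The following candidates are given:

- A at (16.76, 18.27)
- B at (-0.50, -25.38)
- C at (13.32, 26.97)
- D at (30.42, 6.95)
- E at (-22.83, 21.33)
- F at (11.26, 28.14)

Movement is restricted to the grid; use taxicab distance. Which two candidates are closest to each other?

Pairwise distances:
A–B: |-17.26| + |-43.65| = 17.26 + 43.65 = 60.91
A–C: |-3.44| + |8.70| = 3.44 + 8.70 = 12.14
A–D: |13.66| + |-11.32| = 13.66 + 11.32 = 24.98
A–E: |-39.59| + |3.06| = 39.59 + 3.06 = 42.65
A–F: |-5.50| + |9.87| = 5.50 + 9.87 = 15.37
B–C: |13.82| + |52.35| = 13.82 + 52.35 = 66.17
B–D: |30.92| + |32.33| = 30.92 + 32.33 = 63.25
B–E: |-22.33| + |46.71| = 22.33 + 46.71 = 69.04
B–F: |11.76| + |53.52| = 11.76 + 53.52 = 65.28
C–D: |17.10| + |-20.02| = 17.10 + 20.02 = 37.12
C–E: |-36.15| + |-5.64| = 36.15 + 5.64 = 41.79
C–F: |-2.06| + |1.17| = 2.06 + 1.17 = 3.23
D–E: |-53.25| + |14.38| = 53.25 + 14.38 = 67.63
D–F: |-19.16| + |21.19| = 19.16 + 21.19 = 40.35
E–F: |34.09| + |6.81| = 34.09 + 6.81 = 40.90
Closest pair: C–F at 3.23.

C and F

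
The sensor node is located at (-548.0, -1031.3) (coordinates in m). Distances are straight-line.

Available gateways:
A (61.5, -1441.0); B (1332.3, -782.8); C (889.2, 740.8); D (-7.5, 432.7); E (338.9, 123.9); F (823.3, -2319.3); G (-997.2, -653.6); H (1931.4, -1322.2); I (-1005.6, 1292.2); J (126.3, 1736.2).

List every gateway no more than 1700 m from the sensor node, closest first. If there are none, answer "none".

Distances from (-548.0, -1031.3):
A: 734.4 m
B: 1896.6 m
C: 2281.6 m
D: 1560.6 m
E: 1456.4 m
F: 1881.3 m
G: 586.9 m
H: 2496.4 m
I: 2368.1 m
J: 2848.5 m
Threshold 1700 m: G (586.9 m), A (734.4 m), E (1456.4 m), D (1560.6 m) are within range.

G, A, E, D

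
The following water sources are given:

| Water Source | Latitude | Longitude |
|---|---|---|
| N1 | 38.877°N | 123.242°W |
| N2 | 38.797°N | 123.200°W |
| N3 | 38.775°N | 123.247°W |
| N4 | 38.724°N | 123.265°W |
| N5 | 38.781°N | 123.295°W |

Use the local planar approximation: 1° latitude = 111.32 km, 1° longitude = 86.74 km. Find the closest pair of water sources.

Pairwise distances:
N1–N2: 9.622 km
N1–N3: 11.363 km
N1–N4: 17.148 km
N1–N5: 11.634 km
N2–N3: 4.756 km
N2–N4: 9.891 km
N2–N5: 8.431 km
N3–N4: 5.888 km
N3–N5: 4.217 km
N4–N5: 6.858 km
Closest pair: N3–N5 at 4.217 km.

N3 and N5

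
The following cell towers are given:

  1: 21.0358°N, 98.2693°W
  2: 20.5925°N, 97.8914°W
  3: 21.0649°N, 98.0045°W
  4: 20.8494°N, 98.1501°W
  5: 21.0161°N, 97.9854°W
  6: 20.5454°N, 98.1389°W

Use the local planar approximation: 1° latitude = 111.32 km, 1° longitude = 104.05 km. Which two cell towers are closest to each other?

3 and 5

Pairwise distances:
1–2: √((-0.4433·111.32)² + (0.3779·104.05)²) = √(2435.240501 + 1546.101327) = 63.0979 km
1–3: √((0.0291·111.32)² + (0.2648·104.05)²) = √(10.493790 + 759.136950) = 27.7422 km
1–4: √((-0.1864·111.32)² + (0.1192·104.05)²) = √(430.564492 + 153.828456) = 24.1742 km
1–5: √((-0.0197·111.32)² + (0.2839·104.05)²) = √(4.809267 + 872.599489) = 29.6211 km
1–6: √((-0.4904·111.32)² + (0.1304·104.05)²) = √(2980.213093 + 184.093880) = 56.2522 km
2–3: √((0.4724·111.32)² + (-0.1131·104.05)²) = √(2765.452308 + 138.487118) = 53.8882 km
2–4: √((0.2569·111.32)² + (-0.2587·104.05)²) = √(817.851781 + 724.564458) = 39.2736 km
2–5: √((0.4236·111.32)² + (-0.0940·104.05)²) = √(2223.608360 + 95.662092) = 48.1588 km
2–6: √((-0.0471·111.32)² + (-0.2475·104.05)²) = √(27.490853 + 663.184818) = 26.2807 km
3–4: √((-0.2155·111.32)² + (-0.1456·104.05)²) = √(575.494191 + 229.512804) = 28.3726 km
3–5: √((-0.0488·111.32)² + (0.0191·104.05)²) = √(29.511144 + 3.949580) = 5.7845 km
3–6: √((-0.5195·111.32)² + (-0.1344·104.05)²) = √(3344.394489 + 195.561206) = 59.4975 km
4–5: √((0.1667·111.32)² + (0.1647·104.05)²) = √(344.363882 + 293.677969) = 25.2595 km
4–6: √((-0.3040·111.32)² + (0.0112·104.05)²) = √(1145.232232 + 1.358064) = 33.8613 km
5–6: √((-0.4707·111.32)² + (-0.1535·104.05)²) = √(2745.584358 + 255.094402) = 54.7785 km
Closest pair: 3–5 at 5.7845 km.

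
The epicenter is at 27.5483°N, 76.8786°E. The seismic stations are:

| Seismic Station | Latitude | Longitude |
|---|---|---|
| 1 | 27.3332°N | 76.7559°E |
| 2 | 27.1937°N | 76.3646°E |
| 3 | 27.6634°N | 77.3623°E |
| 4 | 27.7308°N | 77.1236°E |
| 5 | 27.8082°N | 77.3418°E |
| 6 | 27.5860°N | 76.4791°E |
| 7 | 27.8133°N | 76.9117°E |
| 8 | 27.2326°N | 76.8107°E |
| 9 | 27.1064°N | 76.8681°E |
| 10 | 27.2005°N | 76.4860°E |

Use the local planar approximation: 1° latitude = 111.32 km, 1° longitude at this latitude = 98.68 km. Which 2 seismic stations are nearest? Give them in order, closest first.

Distances from 27.5483°N, 76.8786°E:
1: 26.8322 km
2: 64.2719 km
3: 49.4213 km
4: 31.5792 km
5: 54.0956 km
6: 39.6454 km
7: 29.6801 km
8: 35.7768 km
9: 49.2032 km
10: 54.7717 km
Sorted: 1 (26.8322 km) < 7 (29.6801 km) < 4 (31.5792 km) < 8 (35.7768 km) < …

1, 7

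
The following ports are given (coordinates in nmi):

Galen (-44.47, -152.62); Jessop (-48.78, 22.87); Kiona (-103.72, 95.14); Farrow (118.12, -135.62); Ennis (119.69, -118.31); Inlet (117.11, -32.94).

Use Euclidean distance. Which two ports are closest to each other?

Farrow and Ennis

Pairwise distances:
Galen–Jessop: √((-4.31)² + (175.49)²) = √(18.5761 + 30796.7401) = 175.54 nmi
Galen–Kiona: √((-59.25)² + (247.76)²) = √(3510.5625 + 61385.0176) = 254.75 nmi
Galen–Farrow: √((162.59)² + (17.00)²) = √(26435.5081 + 289.0000) = 163.48 nmi
Galen–Ennis: √((164.16)² + (34.31)²) = √(26948.5056 + 1177.1761) = 167.71 nmi
Galen–Inlet: √((161.58)² + (119.68)²) = √(26108.0964 + 14323.3024) = 201.08 nmi
Jessop–Kiona: √((-54.94)² + (72.27)²) = √(3018.4036 + 5222.9529) = 90.78 nmi
Jessop–Farrow: √((166.90)² + (-158.49)²) = √(27855.6100 + 25119.0801) = 230.16 nmi
Jessop–Ennis: √((168.47)² + (-141.18)²) = √(28382.1409 + 19931.7924) = 219.80 nmi
Jessop–Inlet: √((165.89)² + (-55.81)²) = √(27519.4921 + 3114.7561) = 175.03 nmi
Kiona–Farrow: √((221.84)² + (-230.76)²) = √(49212.9856 + 53250.1776) = 320.10 nmi
Kiona–Ennis: √((223.41)² + (-213.45)²) = √(49912.0281 + 45560.9025) = 308.99 nmi
Kiona–Inlet: √((220.83)² + (-128.08)²) = √(48765.8889 + 16404.4864) = 255.28 nmi
Farrow–Ennis: √((1.57)² + (17.31)²) = √(2.4649 + 299.6361) = 17.38 nmi
Farrow–Inlet: √((-1.01)² + (102.68)²) = √(1.0201 + 10543.1824) = 102.68 nmi
Ennis–Inlet: √((-2.58)² + (85.37)²) = √(6.6564 + 7288.0369) = 85.41 nmi
Closest pair: Farrow–Ennis at 17.38 nmi.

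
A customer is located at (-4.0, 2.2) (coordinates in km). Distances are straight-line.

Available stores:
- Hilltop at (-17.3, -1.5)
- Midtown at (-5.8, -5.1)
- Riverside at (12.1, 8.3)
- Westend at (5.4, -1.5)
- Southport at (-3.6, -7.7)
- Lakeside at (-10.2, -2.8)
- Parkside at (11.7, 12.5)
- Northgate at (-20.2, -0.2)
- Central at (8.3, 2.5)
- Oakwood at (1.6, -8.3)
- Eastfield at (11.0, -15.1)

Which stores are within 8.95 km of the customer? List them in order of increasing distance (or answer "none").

Midtown, Lakeside

Distances from (-4.0, 2.2):
Hilltop: √((-13.3)² + (-3.7)²) = √(176.890 + 13.690) = 13.8 km
Midtown: √((-1.8)² + (-7.3)²) = √(3.240 + 53.290) = 7.5 km
Riverside: √((16.1)² + (6.1)²) = √(259.210 + 37.210) = 17.2 km
Westend: √((9.4)² + (-3.7)²) = √(88.360 + 13.690) = 10.1 km
Southport: √((0.4)² + (-9.9)²) = √(0.160 + 98.010) = 9.9 km
Lakeside: √((-6.2)² + (-5.0)²) = √(38.440 + 25.000) = 8.0 km
Parkside: √((15.7)² + (10.3)²) = √(246.490 + 106.090) = 18.8 km
Northgate: √((-16.2)² + (-2.4)²) = √(262.440 + 5.760) = 16.4 km
Central: √((12.3)² + (0.3)²) = √(151.290 + 0.090) = 12.3 km
Oakwood: √((5.6)² + (-10.5)²) = √(31.360 + 110.250) = 11.9 km
Eastfield: √((15.0)² + (-17.3)²) = √(225.000 + 299.290) = 22.9 km
Threshold 8.95 km: Midtown (7.5 km), Lakeside (8.0 km) are within range.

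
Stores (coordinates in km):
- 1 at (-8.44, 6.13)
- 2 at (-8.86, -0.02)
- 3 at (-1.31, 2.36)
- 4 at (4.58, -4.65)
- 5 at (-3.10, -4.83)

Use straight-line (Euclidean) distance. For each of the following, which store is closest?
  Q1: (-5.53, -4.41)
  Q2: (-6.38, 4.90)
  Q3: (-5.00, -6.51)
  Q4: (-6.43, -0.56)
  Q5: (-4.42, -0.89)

Q1→5; Q2→1; Q3→5; Q4→2; Q5→5

Q1 at (-5.53, -4.41):
  1: 10.9343 km
  2: 5.5101 km
  3: 7.9775 km
  4: 10.1128 km
  5: 2.4660 km
  → nearest: 5 (2.4660 km)
Q2 at (-6.38, 4.90):
  1: 2.3993 km
  2: 5.5097 km
  3: 5.6707 km
  4: 14.5370 km
  5: 10.2680 km
  → nearest: 1 (2.3993 km)
Q3 at (-5.00, -6.51):
  1: 13.0997 km
  2: 7.5511 km
  3: 9.6069 km
  4: 9.7589 km
  5: 2.5362 km
  → nearest: 5 (2.5362 km)
Q4 at (-6.43, -0.56):
  1: 6.9854 km
  2: 2.4893 km
  3: 5.8941 km
  4: 11.7451 km
  5: 5.4150 km
  → nearest: 2 (2.4893 km)
Q5 at (-4.42, -0.89):
  1: 8.0895 km
  2: 4.5244 km
  3: 4.4983 km
  4: 9.7539 km
  5: 4.1552 km
  → nearest: 5 (4.1552 km)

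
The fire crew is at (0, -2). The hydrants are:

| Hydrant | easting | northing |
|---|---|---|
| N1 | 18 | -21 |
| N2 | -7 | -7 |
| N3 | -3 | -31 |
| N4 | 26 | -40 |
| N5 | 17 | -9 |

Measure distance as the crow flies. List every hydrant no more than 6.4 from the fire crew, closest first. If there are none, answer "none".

Distances from (0, -2):
N1: √((18)² + (-19)²) = √(324.000 + 361.000) = 26.2
N2: √((-7)² + (-5)²) = √(49.000 + 25.000) = 8.6
N3: √((-3)² + (-29)²) = √(9.000 + 841.000) = 29.2
N4: √((26)² + (-38)²) = √(676.000 + 1444.000) = 46.0
N5: √((17)² + (-7)²) = √(289.000 + 49.000) = 18.4
Threshold 6.4: none within range.

none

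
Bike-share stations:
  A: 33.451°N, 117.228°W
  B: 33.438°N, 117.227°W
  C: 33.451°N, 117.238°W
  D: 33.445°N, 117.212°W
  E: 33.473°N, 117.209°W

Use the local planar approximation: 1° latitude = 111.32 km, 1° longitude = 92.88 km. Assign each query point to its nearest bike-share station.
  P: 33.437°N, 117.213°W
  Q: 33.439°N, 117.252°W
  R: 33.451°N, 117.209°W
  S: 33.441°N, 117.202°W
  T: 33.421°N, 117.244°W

P→D; Q→C; R→D; S→D; T→B

P at 33.437°N, 117.213°W:
  A: √((0.014·111.32)² + (-0.015·92.88)²) = √(2.42886 + 1.94101) = 2.090 km
  B: √((0.001·111.32)² + (-0.014·92.88)²) = √(0.01239 + 1.69083) = 1.305 km
  C: √((0.014·111.32)² + (-0.025·92.88)²) = √(2.42886 + 5.39168) = 2.797 km
  D: √((0.008·111.32)² + (0.001·92.88)²) = √(0.79310 + 0.00863) = 0.895 km
  E: √((0.036·111.32)² + (0.004·92.88)²) = √(16.06022 + 0.13803) = 4.025 km
  → nearest: D (0.895 km)
Q at 33.439°N, 117.252°W:
  A: √((0.012·111.32)² + (0.024·92.88)²) = √(1.78447 + 4.96898) = 2.599 km
  B: √((-0.001·111.32)² + (0.025·92.88)²) = √(0.01239 + 5.39168) = 2.325 km
  C: √((0.012·111.32)² + (0.014·92.88)²) = √(1.78447 + 1.69083) = 1.864 km
  D: √((0.006·111.32)² + (0.040·92.88)²) = √(0.44612 + 13.80271) = 3.775 km
  E: √((0.034·111.32)² + (0.043·92.88)²) = √(14.32532 + 15.95076) = 5.502 km
  → nearest: C (1.864 km)
R at 33.451°N, 117.209°W:
  A: √((0.000·111.32)² + (-0.019·92.88)²) = √(0.00000 + 3.11424) = 1.765 km
  B: √((-0.013·111.32)² + (-0.018·92.88)²) = √(2.09427 + 2.79505) = 2.211 km
  C: √((0.000·111.32)² + (-0.029·92.88)²) = √(0.00000 + 7.25505) = 2.694 km
  D: √((-0.006·111.32)² + (-0.003·92.88)²) = √(0.44612 + 0.07764) = 0.724 km
  E: √((0.022·111.32)² + (0.000·92.88)²) = √(5.99780 + 0.00000) = 2.449 km
  → nearest: D (0.724 km)
S at 33.441°N, 117.202°W:
  A: √((0.010·111.32)² + (-0.026·92.88)²) = √(1.23921 + 5.83165) = 2.659 km
  B: √((-0.003·111.32)² + (-0.025·92.88)²) = √(0.11153 + 5.39168) = 2.346 km
  C: √((0.010·111.32)² + (-0.036·92.88)²) = √(1.23921 + 11.18020) = 3.524 km
  D: √((0.004·111.32)² + (-0.010·92.88)²) = √(0.19827 + 0.86267) = 1.030 km
  E: √((0.032·111.32)² + (-0.007·92.88)²) = √(12.68955 + 0.42271) = 3.621 km
  → nearest: D (1.030 km)
T at 33.421°N, 117.244°W:
  A: √((0.030·111.32)² + (0.016·92.88)²) = √(11.15293 + 2.20843) = 3.655 km
  B: √((0.017·111.32)² + (0.017·92.88)²) = √(3.58133 + 2.49311) = 2.465 km
  C: √((0.030·111.32)² + (0.006·92.88)²) = √(11.15293 + 0.31056) = 3.386 km
  D: √((0.024·111.32)² + (0.032·92.88)²) = √(7.13787 + 8.83374) = 3.996 km
  E: √((0.052·111.32)² + (0.035·92.88)²) = √(33.50835 + 10.56770) = 6.639 km
  → nearest: B (2.465 km)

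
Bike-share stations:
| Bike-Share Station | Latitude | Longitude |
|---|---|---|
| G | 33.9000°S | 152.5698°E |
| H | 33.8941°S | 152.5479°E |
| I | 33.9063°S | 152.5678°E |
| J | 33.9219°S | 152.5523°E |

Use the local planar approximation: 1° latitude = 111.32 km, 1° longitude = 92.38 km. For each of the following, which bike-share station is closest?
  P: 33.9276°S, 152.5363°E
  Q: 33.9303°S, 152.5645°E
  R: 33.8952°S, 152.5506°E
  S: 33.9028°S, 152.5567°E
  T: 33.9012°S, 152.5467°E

P→J; Q→J; R→H; S→I; T→H

P at 33.9276°S, 152.5363°E:
  G: √((0.0276·111.32)² + (0.0335·92.38)²) = √(9.439838 + 9.577354) = 4.3609 km
  H: √((0.0335·111.32)² + (0.0116·92.38)²) = √(13.907082 + 1.148344) = 3.8801 km
  I: √((0.0213·111.32)² + (0.0315·92.38)²) = √(5.622191 + 8.467925) = 3.7537 km
  J: √((0.0057·111.32)² + (0.0160·92.38)²) = √(0.402621 + 2.184720) = 1.6085 km
  → nearest: J (1.6085 km)
Q at 33.9303°S, 152.5645°E:
  G: √((0.0303·111.32)² + (0.0053·92.38)²) = √(11.377102 + 0.239722) = 3.4083 km
  H: √((0.0362·111.32)² + (-0.0166·92.38)²) = √(16.239159 + 2.351647) = 4.3117 km
  I: √((0.0240·111.32)² + (0.0033·92.38)²) = √(7.137874 + 0.092936) = 2.6890 km
  J: √((0.0084·111.32)² + (-0.0122·92.38)²) = √(0.874390 + 1.270210) = 1.4644 km
  → nearest: J (1.4644 km)
R at 33.8952°S, 152.5506°E:
  G: √((-0.0048·111.32)² + (0.0192·92.38)²) = √(0.285515 + 3.145998) = 1.8524 km
  H: √((0.0011·111.32)² + (-0.0027·92.38)²) = √(0.014994 + 0.062213) = 0.2779 km
  I: √((-0.0111·111.32)² + (0.0172·92.38)²) = √(1.526836 + 2.524718) = 2.0128 km
  J: √((-0.0267·111.32)² + (0.0017·92.38)²) = √(8.834234 + 0.024663) = 2.9764 km
  → nearest: H (0.2779 km)
S at 33.9028°S, 152.5567°E:
  G: √((0.0028·111.32)² + (0.0131·92.38)²) = √(0.097154 + 1.464531) = 1.2497 km
  H: √((0.0087·111.32)² + (-0.0088·92.38)²) = √(0.937961 + 0.660878) = 1.2645 km
  I: √((-0.0035·111.32)² + (0.0111·92.38)²) = √(0.151804 + 1.051482) = 1.0969 km
  J: √((-0.0191·111.32)² + (-0.0044·92.38)²) = √(4.520777 + 0.165219) = 2.1647 km
  → nearest: I (1.0969 km)
T at 33.9012°S, 152.5467°E:
  G: √((0.0012·111.32)² + (0.0231·92.38)²) = √(0.017845 + 4.553862) = 2.1382 km
  H: √((0.0071·111.32)² + (0.0012·92.38)²) = √(0.624688 + 0.012289) = 0.7981 km
  I: √((-0.0051·111.32)² + (0.0211·92.38)²) = √(0.322320 + 3.799451) = 2.0302 km
  J: √((-0.0207·111.32)² + (0.0056·92.38)²) = √(5.309909 + 0.267628) = 2.3617 km
  → nearest: H (0.7981 km)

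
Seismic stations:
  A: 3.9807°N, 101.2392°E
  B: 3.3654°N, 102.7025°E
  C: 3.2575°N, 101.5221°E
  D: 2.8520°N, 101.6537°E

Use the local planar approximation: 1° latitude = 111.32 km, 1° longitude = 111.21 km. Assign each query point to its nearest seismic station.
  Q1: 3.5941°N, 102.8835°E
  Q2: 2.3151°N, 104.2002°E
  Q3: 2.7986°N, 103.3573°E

Q1→B; Q2→B; Q3→B

Q1 at 3.5941°N, 102.8835°E:
  A: √((0.3866·111.32)² + (-1.6443·111.21)²) = √(1852.124151 + 33438.731576) = 187.8586 km
  B: √((-0.2287·111.32)² + (-0.1810·111.21)²) = √(648.154775 + 405.177044) = 32.4551 km
  C: √((-0.3366·111.32)² + (-1.3614·111.21)²) = √(1404.024281 + 22922.351825) = 155.9692 km
  D: √((-0.7421·111.32)² + (-1.2298·111.21)²) = √(6824.506606 + 18704.954621) = 159.7794 km
  → nearest: B (32.4551 km)
Q2 at 2.3151°N, 104.2002°E:
  A: √((1.6656·111.32)² + (-2.9610·111.21)²) = √(34378.570927 + 108433.754718) = 377.9052 km
  B: √((1.0503·111.32)² + (-1.4977·111.21)²) = √(13670.145161 + 27741.972768) = 203.4997 km
  C: √((0.9424·111.32)² + (-2.6781·111.21)²) = √(11005.681750 + 88703.602988) = 315.7678 km
  D: √((0.5369·111.32)² + (-2.5465·111.21)²) = √(3572.178920 + 80200.124510) = 289.4345 km
  → nearest: B (203.4997 km)
Q3 at 2.7986°N, 103.3573°E:
  A: √((1.1821·111.32)² + (-2.1181·111.21)²) = √(17316.289185 + 55485.640276) = 269.8183 km
  B: √((0.5668·111.32)² + (-0.6548·111.21)²) = √(3981.127426 + 5302.797257) = 96.3531 km
  C: √((0.4589·111.32)² + (-1.8352·111.21)²) = √(2609.651478 + 41653.786109) = 210.3888 km
  D: √((0.0534·111.32)² + (-1.7036·111.21)²) = √(35.336938 + 35894.089743) = 189.5506 km
  → nearest: B (96.3531 km)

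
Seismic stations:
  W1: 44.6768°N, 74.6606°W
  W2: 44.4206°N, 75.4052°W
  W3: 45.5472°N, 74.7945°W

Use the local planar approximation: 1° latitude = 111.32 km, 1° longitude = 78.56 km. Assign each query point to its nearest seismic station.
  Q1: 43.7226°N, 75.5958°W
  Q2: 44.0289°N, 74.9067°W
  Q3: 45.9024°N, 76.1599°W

Q1 at 43.7226°N, 75.5958°W:
  W1: √((0.9542·111.32)² + (0.9352·78.56)²) = √(11283.016410 + 5397.739806) = 129.1540 km
  W2: √((0.6980·111.32)² + (0.1906·78.56)²) = √(6037.501346 + 224.206780) = 79.1310 km
  W3: √((1.8246·111.32)² + (0.8013·78.56)²) = √(41255.488736 + 3962.718615) = 212.6457 km
  → nearest: W2 (79.1310 km)
Q2 at 44.0289°N, 74.9067°W:
  W1: √((0.6479·111.32)² + (0.2461·78.56)²) = √(5201.904265 + 373.788708) = 74.6706 km
  W2: √((0.3917·111.32)² + (-0.4985·78.56)²) = √(1901.312653 + 1533.674776) = 58.6088 km
  W3: √((1.5183·111.32)² + (0.1122·78.56)²) = √(28566.799022 + 77.694211) = 169.2468 km
  → nearest: W2 (58.6088 km)
Q3 at 45.9024°N, 76.1599°W:
  W1: √((-1.2256·111.32)² + (1.4993·78.56)²) = √(18614.179599 + 13873.308110) = 180.2429 km
  W2: √((-1.4818·111.32)² + (0.7547·78.56)²) = √(27209.814198 + 3515.213031) = 175.2856 km
  W3: √((-0.3552·111.32)² + (1.3654·78.56)²) = √(1563.479926 + 11505.956998) = 114.3216 km
  → nearest: W3 (114.3216 km)

Q1→W2; Q2→W2; Q3→W3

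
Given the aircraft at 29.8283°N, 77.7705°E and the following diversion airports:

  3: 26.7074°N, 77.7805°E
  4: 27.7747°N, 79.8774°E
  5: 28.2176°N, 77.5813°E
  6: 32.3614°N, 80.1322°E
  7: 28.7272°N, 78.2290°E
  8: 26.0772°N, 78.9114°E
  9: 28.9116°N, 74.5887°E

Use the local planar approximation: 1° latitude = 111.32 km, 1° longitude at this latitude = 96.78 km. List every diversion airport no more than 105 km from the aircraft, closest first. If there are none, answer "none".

none

Distances from 29.8283°N, 77.7705°E:
3: √((-3.1209·111.32)² + (0.0100·96.78)²) = √(120699.675288 + 0.936637) = 347.4199 km
4: √((-2.0536·111.32)² + (2.1069·96.78)²) = √(52261.047060 + 41577.567933) = 306.3309 km
5: √((-1.6107·111.32)² + (-0.1892·96.78)²) = √(32149.610276 + 335.284518) = 180.2357 km
6: √((2.5331·111.32)² + (2.3617·96.78)²) = √(79515.366522 + 52242.108249) = 362.9841 km
7: √((-1.1011·111.32)² + (0.4585·96.78)²) = √(15024.496283 + 1969.019039) = 130.3592 km
8: √((-3.7511·111.32)² + (1.1409·96.78)²) = √(174366.752669 + 12191.759747) = 431.9242 km
9: √((-0.9167·111.32)² + (-3.1818·96.78)²) = √(10413.599189 + 94823.720341) = 324.4030 km
Threshold 105 km: none within range.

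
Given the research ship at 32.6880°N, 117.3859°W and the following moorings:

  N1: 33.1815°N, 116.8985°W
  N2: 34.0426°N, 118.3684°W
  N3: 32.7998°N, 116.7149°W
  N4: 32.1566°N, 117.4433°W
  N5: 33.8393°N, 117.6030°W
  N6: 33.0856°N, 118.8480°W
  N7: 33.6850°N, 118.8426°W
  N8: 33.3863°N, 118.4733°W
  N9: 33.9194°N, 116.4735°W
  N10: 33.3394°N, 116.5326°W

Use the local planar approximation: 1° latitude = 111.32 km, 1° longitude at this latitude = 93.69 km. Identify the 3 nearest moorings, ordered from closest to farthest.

Distances from 32.6880°N, 117.3859°W:
N1: √((0.4935·111.32)² + (0.4874·93.69)²) = √(3018.010242 + 2085.247108) = 71.4371 km
N2: √((1.3546·111.32)² + (-0.9825·93.69)²) = √(22738.852150 + 8473.280743) = 176.6696 km
N3: √((0.1118·111.32)² + (0.6710·93.69)²) = √(154.892362 + 3952.132699) = 64.0861 km
N4: √((-0.5314·111.32)² + (-0.0574·93.69)²) = √(3499.367028 + 28.920797) = 59.3994 km
N5: √((1.1513·111.32)² + (-0.2171·93.69)²) = √(16425.681772 + 413.719627) = 129.7667 km
N6: √((0.3976·111.32)² + (-1.4621·93.69)²) = √(1959.021249 + 18764.657077) = 143.9572 km
N7: √((0.9970·111.32)² + (-1.4567·93.69)²) = √(12317.901075 + 18626.305353) = 175.9097 km
N8: √((0.6983·111.32)² + (-1.0874·93.69)²) = √(6042.692290 + 10379.229985) = 128.1480 km
N9: √((1.2314·111.32)² + (0.9124·93.69)²) = √(18790.775064 + 7307.301573) = 161.5490 km
N10: √((0.6514·111.32)² + (0.8533·93.69)²) = √(5258.258152 + 6391.311271) = 107.9332 km
Sorted: N4 (59.3994 km) < N3 (64.0861 km) < N1 (71.4371 km) < N10 (107.9332 km) < N8 (128.1480 km) < …

N4, N3, N1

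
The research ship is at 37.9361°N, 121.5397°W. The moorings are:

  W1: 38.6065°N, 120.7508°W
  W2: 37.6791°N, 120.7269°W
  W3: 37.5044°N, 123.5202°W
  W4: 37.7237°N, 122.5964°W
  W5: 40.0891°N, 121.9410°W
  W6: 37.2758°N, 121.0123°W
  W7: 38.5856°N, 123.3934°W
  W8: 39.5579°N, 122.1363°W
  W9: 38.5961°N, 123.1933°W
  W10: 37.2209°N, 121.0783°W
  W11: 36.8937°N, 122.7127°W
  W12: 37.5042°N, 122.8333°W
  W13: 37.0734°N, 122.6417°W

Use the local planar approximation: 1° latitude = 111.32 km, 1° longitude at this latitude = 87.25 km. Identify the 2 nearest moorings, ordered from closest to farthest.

Distances from 37.9361°N, 121.5397°W:
W1: √((0.6704·111.32)² + (0.7889·87.25)²) = √(5569.476894 + 4737.778834) = 101.5247 km
W2: √((-0.2570·111.32)² + (0.8128·87.25)²) = √(818.488613 + 5029.192522) = 76.4701 km
W3: √((-0.4317·111.32)² + (-1.9805·87.25)²) = √(2309.460255 + 29859.364802) = 179.3567 km
W4: √((-0.2124·111.32)² + (-1.0567·87.25)²) = √(559.056138 + 8500.300639) = 95.1807 km
W5: √((2.1530·111.32)² + (-0.4013·87.25)²) = √(57442.648410 + 1225.939930) = 242.2160 km
W6: √((-0.6603·111.32)² + (0.5274·87.25)²) = √(5402.925633 + 2117.440045) = 86.7200 km
W7: √((0.6495·111.32)² + (-1.8537·87.25)²) = √(5227.628369 + 26158.315353) = 177.1608 km
W8: √((1.6218·111.32)² + (-0.5966·87.25)²) = √(32594.249640 + 2709.551246) = 187.8931 km
W9: √((0.6600·111.32)² + (-1.6536·87.25)²) = √(5398.017229 + 20815.737308) = 161.9066 km
W10: √((-0.7152·111.32)² + (0.4614·87.25)²) = √(6338.717647 + 1620.638126) = 89.2152 km
W11: √((-1.0424·111.32)² + (-1.1730·87.25)²) = √(13465.274173 + 10474.345508) = 154.7243 km
W12: √((-0.4319·111.32)² + (-1.2936·87.25)²) = √(2311.600626 + 12738.869396) = 122.6804 km
W13: √((-0.8627·111.32)² + (-1.1020·87.25)²) = √(9222.867967 + 9244.726350) = 135.8955 km
Sorted: W2 (76.4701 km) < W6 (86.7200 km) < W10 (89.2152 km) < W4 (95.1807 km) < …

W2, W6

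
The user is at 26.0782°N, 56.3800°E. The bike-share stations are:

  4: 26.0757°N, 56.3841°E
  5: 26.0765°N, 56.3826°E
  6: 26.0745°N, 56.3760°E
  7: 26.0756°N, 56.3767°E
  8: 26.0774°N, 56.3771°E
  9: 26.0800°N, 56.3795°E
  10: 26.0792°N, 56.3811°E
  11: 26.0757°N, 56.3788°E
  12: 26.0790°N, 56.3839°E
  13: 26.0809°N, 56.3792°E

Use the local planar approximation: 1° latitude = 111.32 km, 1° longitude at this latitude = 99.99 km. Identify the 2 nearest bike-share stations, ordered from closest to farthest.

10, 9

Distances from 26.0782°N, 56.3800°E:
4: 0.4955 km
5: 0.3216 km
6: 0.5741 km
7: 0.4389 km
8: 0.3033 km
9: 0.2065 km
10: 0.1565 km
11: 0.3031 km
12: 0.4000 km
13: 0.3110 km
Sorted: 10 (0.1565 km) < 9 (0.2065 km) < 11 (0.3031 km) < 8 (0.3033 km) < …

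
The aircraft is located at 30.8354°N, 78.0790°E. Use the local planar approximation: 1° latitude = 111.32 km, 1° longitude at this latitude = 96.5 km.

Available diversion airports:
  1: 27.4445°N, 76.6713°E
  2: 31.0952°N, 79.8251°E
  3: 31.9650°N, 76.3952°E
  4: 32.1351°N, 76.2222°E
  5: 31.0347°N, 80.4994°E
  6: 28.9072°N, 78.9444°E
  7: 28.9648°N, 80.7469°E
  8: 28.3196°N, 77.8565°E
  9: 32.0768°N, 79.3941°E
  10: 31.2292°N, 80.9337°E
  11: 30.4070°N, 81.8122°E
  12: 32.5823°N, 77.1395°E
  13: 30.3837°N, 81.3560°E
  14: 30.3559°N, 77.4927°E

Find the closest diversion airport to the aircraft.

Distances from 30.8354°N, 78.0790°E:
1: √((-3.3909·111.32)² + (-1.4077·96.5)²) = √(142487.366566 + 18453.334233) = 401.1742 km
2: √((0.2598·111.32)² + (1.7461·96.5)²) = √(836.420539 + 28391.795052) = 170.9626 km
3: √((1.1296·111.32)² + (-1.6838·96.5)²) = √(15812.326117 + 26401.927677) = 205.4611 km
4: √((1.2997·111.32)² + (-1.8568·96.5)²) = √(20933.055900 + 32105.902433) = 230.3019 km
5: √((0.1993·111.32)² + (2.4204·96.5)²) = √(492.221968 + 54554.290906) = 234.6199 km
6: √((-1.9282·111.32)² + (0.8654·96.5)²) = √(46073.430771 + 6974.103823) = 230.3205 km
7: √((-1.8706·111.32)² + (2.6679·96.5)²) = √(43361.895187 + 66281.712521) = 331.1248 km
8: √((-2.5158·111.32)² + (-0.2225·96.5)²) = √(78432.962824 + 461.014577) = 280.8807 km
9: √((1.2414·111.32)² + (1.3151·96.5)²) = √(19097.207961 + 16105.424721) = 187.6236 km
10: √((0.3938·111.32)² + (2.8547·96.5)²) = √(1921.754112 + 75888.431510) = 278.9448 km
11: √((-0.4284·111.32)² + (3.7332·96.5)²) = √(2274.287266 + 129782.800414) = 363.3966 km
12: √((1.7469·111.32)² + (-0.9395·96.5)²) = √(37816.600443 + 8219.552913) = 214.5604 km
13: √((-0.4517·111.32)² + (3.2770·96.5)²) = √(2528.404627 + 100001.729130) = 320.2033 km
14: √((-0.4795·111.32)² + (-0.5863·96.5)²) = √(2849.204479 + 3201.064426) = 77.7835 km
Minimum: 14 at 77.7835 km.

14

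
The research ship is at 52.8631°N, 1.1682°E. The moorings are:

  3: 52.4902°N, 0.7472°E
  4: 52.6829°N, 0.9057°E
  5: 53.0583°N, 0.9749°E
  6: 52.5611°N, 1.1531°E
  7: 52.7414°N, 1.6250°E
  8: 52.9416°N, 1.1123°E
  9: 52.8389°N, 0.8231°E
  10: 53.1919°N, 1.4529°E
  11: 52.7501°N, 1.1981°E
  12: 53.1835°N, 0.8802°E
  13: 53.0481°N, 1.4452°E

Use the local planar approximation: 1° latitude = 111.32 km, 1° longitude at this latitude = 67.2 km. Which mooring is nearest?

Distances from 52.8631°N, 1.1682°E:
3: √((-0.3729·111.32)² + (-0.4210·67.2)²) = √(1723.182050 + 800.391997) = 50.2352 km
4: √((-0.1802·111.32)² + (-0.2625·67.2)²) = √(402.398144 + 311.169600) = 26.7127 km
5: √((0.1952·111.32)² + (-0.1933·67.2)²) = √(472.178298 + 168.733865) = 25.3162 km
6: √((-0.3020·111.32)² + (-0.0151·67.2)²) = √(1130.212955 + 1.029657) = 33.6340 km
7: √((-0.1217·111.32)² + (0.4568·67.2)²) = √(183.538658 + 942.303353) = 33.5536 km
8: √((0.0785·111.32)² + (-0.0559·67.2)²) = √(76.363480 + 14.111142) = 9.5118 km
9: √((-0.0242·111.32)² + (-0.3451·67.2)²) = √(7.257334 + 537.809494) = 23.3467 km
10: √((0.3288·111.32)² + (0.2847·67.2)²) = √(1339.707575 + 366.027302) = 41.3005 km
11: √((-0.1130·111.32)² + (0.0299·67.2)²) = √(158.235266 + 4.037206) = 12.7386 km
12: √((0.3204·111.32)² + (-0.2880·67.2)²) = √(1272.129753 + 374.561833) = 40.5794 km
13: √((0.1850·111.32)² + (0.2770·67.2)²) = √(424.121074 + 346.495887) = 27.7600 km
Minimum: 8 at 9.5118 km.

8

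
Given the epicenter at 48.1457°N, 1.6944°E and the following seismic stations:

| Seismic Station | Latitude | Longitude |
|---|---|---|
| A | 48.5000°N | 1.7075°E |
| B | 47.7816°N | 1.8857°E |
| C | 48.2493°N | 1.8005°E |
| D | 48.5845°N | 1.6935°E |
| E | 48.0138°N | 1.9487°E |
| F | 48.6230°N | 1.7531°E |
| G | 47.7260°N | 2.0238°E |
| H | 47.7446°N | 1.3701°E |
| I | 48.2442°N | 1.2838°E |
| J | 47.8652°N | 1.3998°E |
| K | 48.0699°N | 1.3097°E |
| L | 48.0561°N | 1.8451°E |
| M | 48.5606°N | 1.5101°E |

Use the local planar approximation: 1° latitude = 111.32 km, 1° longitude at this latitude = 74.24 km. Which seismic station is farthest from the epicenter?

F

Distances from 48.1457°N, 1.6944°E:
A: √((0.3543·111.32)² + (0.0131·74.24)²) = √(1555.566923 + 0.945842) = 39.4527 km
B: √((-0.3641·111.32)² + (0.1913·74.24)²) = √(1642.811571 + 201.699985) = 42.9478 km
C: √((0.1036·111.32)² + (0.1061·74.24)²) = √(133.004369 + 62.044986) = 13.9660 km
D: √((0.4388·111.32)² + (-0.0009·74.24)²) = √(2386.050511 + 0.004464) = 48.8473 km
E: √((-0.1319·111.32)² + (0.2543·74.24)²) = √(215.593661 + 356.425401) = 23.9169 km
F: √((0.4773·111.32)² + (0.0587·74.24)²) = √(2823.119515 + 18.991188) = 53.3115 km
G: √((-0.4197·111.32)² + (0.3294·74.24)²) = √(2182.852215 + 598.030200) = 52.7341 km
H: √((-0.4011·111.32)² + (-0.3243·74.24)²) = √(1993.662864 + 579.655317) = 50.7279 km
I: √((0.0985·111.32)² + (-0.4106·74.24)²) = √(120.231664 + 929.209875) = 32.3951 km
J: √((-0.2805·111.32)² + (-0.2946·74.24)²) = √(975.016862 + 478.345190) = 38.1230 km
K: √((-0.0758·111.32)² + (-0.3847·74.24)²) = √(71.200789 + 815.680911) = 29.7806 km
L: √((-0.0896·111.32)² + (0.1507·74.24)²) = √(99.486102 + 125.170628) = 14.9886 km
M: √((0.4149·111.32)² + (-0.1843·74.24)²) = √(2133.208301 + 187.208945) = 48.1707 km
Maximum: F at 53.3115 km.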